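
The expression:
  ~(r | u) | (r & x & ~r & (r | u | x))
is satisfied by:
  {u: False, r: False}


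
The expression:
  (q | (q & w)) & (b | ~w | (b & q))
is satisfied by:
  {b: True, q: True, w: False}
  {q: True, w: False, b: False}
  {b: True, w: True, q: True}


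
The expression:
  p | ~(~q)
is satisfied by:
  {q: True, p: True}
  {q: True, p: False}
  {p: True, q: False}


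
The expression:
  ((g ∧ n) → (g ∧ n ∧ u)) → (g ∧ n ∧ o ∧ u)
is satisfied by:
  {o: True, g: True, n: True, u: False}
  {g: True, n: True, o: False, u: False}
  {o: True, u: True, g: True, n: True}


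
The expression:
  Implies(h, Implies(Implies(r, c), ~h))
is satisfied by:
  {r: True, h: False, c: False}
  {r: False, h: False, c: False}
  {c: True, r: True, h: False}
  {c: True, r: False, h: False}
  {h: True, r: True, c: False}


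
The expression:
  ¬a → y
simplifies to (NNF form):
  a ∨ y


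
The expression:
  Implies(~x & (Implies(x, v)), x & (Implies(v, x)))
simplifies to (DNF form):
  x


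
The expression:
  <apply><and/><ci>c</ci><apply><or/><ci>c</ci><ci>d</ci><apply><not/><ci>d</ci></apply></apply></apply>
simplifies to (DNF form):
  <ci>c</ci>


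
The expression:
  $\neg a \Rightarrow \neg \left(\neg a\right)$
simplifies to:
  $a$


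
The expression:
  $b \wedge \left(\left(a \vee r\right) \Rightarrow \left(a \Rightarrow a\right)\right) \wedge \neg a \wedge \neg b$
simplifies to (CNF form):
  $\text{False}$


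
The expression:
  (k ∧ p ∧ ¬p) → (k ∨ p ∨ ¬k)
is always true.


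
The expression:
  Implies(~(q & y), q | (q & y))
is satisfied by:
  {q: True}


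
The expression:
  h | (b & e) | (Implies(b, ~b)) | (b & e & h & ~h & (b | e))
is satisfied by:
  {e: True, h: True, b: False}
  {e: True, h: False, b: False}
  {h: True, e: False, b: False}
  {e: False, h: False, b: False}
  {b: True, e: True, h: True}
  {b: True, e: True, h: False}
  {b: True, h: True, e: False}


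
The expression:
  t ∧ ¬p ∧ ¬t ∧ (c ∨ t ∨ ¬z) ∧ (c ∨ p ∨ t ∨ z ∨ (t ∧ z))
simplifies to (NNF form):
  False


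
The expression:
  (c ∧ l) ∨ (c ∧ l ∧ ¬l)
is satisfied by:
  {c: True, l: True}


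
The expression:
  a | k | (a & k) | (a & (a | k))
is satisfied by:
  {a: True, k: True}
  {a: True, k: False}
  {k: True, a: False}


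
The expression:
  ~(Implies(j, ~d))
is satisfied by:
  {j: True, d: True}


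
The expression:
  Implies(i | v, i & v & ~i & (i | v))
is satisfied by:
  {v: False, i: False}


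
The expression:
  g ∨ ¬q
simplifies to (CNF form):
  g ∨ ¬q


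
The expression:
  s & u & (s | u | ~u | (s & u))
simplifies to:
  s & u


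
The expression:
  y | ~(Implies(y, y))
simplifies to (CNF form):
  y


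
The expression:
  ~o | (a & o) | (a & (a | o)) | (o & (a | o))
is always true.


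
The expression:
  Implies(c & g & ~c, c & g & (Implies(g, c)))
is always true.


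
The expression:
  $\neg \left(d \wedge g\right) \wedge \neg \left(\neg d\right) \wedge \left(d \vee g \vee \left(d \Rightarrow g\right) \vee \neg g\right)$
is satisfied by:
  {d: True, g: False}


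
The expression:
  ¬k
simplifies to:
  ¬k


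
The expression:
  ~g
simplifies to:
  ~g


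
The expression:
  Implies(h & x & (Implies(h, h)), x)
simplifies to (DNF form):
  True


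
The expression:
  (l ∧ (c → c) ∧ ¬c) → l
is always true.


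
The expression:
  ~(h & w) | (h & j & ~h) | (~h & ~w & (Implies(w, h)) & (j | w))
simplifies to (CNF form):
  ~h | ~w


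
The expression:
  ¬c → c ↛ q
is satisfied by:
  {c: True}


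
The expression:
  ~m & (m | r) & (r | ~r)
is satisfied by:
  {r: True, m: False}


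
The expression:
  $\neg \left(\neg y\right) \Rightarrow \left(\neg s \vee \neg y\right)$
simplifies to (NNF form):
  $\neg s \vee \neg y$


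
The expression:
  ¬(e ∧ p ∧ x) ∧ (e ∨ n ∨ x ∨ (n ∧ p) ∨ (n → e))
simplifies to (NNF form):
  ¬e ∨ ¬p ∨ ¬x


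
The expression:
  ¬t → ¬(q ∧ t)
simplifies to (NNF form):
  True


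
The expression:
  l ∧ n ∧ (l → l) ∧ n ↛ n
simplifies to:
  False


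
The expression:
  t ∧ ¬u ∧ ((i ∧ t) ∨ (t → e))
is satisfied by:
  {t: True, i: True, e: True, u: False}
  {t: True, i: True, e: False, u: False}
  {t: True, e: True, i: False, u: False}


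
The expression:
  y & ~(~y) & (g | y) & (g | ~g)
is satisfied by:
  {y: True}


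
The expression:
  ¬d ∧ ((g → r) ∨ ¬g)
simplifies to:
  ¬d ∧ (r ∨ ¬g)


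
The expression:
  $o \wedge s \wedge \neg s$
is never true.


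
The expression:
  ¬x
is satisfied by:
  {x: False}


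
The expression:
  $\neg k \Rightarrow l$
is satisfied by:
  {k: True, l: True}
  {k: True, l: False}
  {l: True, k: False}


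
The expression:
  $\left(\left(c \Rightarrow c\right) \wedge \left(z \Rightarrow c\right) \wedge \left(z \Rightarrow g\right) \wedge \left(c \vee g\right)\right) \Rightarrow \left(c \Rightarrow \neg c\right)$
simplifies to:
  $\left(z \wedge \neg g\right) \vee \neg c$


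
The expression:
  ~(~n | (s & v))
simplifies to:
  n & (~s | ~v)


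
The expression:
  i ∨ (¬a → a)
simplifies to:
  a ∨ i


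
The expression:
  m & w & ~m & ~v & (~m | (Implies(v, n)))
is never true.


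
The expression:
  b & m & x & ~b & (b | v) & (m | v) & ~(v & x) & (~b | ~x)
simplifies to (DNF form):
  False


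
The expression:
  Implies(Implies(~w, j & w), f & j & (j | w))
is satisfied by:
  {f: True, j: True, w: False}
  {f: True, j: False, w: False}
  {j: True, f: False, w: False}
  {f: False, j: False, w: False}
  {w: True, f: True, j: True}


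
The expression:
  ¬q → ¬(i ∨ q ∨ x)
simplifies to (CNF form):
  (q ∨ ¬i) ∧ (q ∨ ¬x)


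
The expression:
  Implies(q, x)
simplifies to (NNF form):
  x | ~q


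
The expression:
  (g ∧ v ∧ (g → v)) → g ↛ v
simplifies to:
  ¬g ∨ ¬v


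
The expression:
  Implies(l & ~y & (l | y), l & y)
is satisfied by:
  {y: True, l: False}
  {l: False, y: False}
  {l: True, y: True}


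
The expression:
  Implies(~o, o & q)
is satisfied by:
  {o: True}


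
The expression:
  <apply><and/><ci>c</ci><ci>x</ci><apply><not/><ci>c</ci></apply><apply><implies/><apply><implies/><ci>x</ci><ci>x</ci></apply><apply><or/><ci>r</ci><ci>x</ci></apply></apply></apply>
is never true.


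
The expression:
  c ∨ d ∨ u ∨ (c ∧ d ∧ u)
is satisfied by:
  {d: True, c: True, u: True}
  {d: True, c: True, u: False}
  {d: True, u: True, c: False}
  {d: True, u: False, c: False}
  {c: True, u: True, d: False}
  {c: True, u: False, d: False}
  {u: True, c: False, d: False}


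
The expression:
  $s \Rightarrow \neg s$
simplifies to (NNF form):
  $\neg s$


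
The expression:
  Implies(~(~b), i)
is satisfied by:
  {i: True, b: False}
  {b: False, i: False}
  {b: True, i: True}


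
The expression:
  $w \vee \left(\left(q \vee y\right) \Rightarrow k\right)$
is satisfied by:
  {k: True, w: True, q: False, y: False}
  {y: True, k: True, w: True, q: False}
  {k: True, w: True, q: True, y: False}
  {y: True, k: True, w: True, q: True}
  {k: True, q: False, w: False, y: False}
  {k: True, y: True, q: False, w: False}
  {k: True, q: True, w: False, y: False}
  {k: True, y: True, q: True, w: False}
  {w: True, y: False, q: False, k: False}
  {y: True, w: True, q: False, k: False}
  {w: True, q: True, y: False, k: False}
  {y: True, w: True, q: True, k: False}
  {y: False, q: False, w: False, k: False}


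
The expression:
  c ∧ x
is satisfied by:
  {c: True, x: True}


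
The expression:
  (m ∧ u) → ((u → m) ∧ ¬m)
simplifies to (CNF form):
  ¬m ∨ ¬u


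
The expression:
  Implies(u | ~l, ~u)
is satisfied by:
  {u: False}


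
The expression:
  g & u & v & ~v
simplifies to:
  False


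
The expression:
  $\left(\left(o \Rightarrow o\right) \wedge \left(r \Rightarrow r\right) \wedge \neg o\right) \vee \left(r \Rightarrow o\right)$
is always true.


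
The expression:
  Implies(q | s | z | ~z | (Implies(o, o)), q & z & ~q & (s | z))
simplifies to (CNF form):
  False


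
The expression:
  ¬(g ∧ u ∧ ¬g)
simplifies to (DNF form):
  True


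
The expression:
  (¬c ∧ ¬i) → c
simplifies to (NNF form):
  c ∨ i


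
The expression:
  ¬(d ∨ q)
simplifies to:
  ¬d ∧ ¬q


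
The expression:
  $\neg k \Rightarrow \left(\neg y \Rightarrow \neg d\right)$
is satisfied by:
  {y: True, k: True, d: False}
  {y: True, k: False, d: False}
  {k: True, y: False, d: False}
  {y: False, k: False, d: False}
  {y: True, d: True, k: True}
  {y: True, d: True, k: False}
  {d: True, k: True, y: False}


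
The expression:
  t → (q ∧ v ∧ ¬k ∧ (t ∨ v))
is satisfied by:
  {v: True, q: True, k: False, t: False}
  {v: True, k: False, q: False, t: False}
  {q: True, v: False, k: False, t: False}
  {v: False, k: False, q: False, t: False}
  {v: True, q: True, k: True, t: False}
  {v: True, k: True, q: False, t: False}
  {q: True, k: True, v: False, t: False}
  {k: True, v: False, q: False, t: False}
  {t: True, v: True, q: True, k: False}


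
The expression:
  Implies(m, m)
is always true.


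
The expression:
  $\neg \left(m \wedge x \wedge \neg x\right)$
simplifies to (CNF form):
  $\text{True}$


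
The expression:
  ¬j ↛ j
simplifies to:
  True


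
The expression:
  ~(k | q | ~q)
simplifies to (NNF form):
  False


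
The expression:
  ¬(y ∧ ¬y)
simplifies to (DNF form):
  True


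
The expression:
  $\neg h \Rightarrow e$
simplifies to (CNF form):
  $e \vee h$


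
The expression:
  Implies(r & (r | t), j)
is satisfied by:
  {j: True, r: False}
  {r: False, j: False}
  {r: True, j: True}


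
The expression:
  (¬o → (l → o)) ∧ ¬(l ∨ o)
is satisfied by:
  {o: False, l: False}


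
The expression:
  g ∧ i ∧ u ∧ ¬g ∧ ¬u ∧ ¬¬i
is never true.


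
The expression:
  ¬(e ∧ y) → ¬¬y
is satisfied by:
  {y: True}


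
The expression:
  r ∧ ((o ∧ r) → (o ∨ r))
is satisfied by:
  {r: True}


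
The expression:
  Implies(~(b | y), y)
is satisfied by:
  {y: True, b: True}
  {y: True, b: False}
  {b: True, y: False}


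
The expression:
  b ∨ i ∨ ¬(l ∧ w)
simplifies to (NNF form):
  b ∨ i ∨ ¬l ∨ ¬w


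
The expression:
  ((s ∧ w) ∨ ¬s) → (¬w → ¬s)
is always true.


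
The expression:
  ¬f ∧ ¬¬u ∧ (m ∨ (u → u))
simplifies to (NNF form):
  u ∧ ¬f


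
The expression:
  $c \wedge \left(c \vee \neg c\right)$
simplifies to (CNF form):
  $c$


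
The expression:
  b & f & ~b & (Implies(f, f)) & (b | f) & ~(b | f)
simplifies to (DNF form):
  False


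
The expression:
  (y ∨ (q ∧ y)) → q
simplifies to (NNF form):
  q ∨ ¬y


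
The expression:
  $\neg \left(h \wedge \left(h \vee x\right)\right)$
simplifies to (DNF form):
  $\neg h$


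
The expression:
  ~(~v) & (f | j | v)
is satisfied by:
  {v: True}


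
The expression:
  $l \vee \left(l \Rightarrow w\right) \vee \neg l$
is always true.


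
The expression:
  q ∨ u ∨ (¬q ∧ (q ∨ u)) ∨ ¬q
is always true.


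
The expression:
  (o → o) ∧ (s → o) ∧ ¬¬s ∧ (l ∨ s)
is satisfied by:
  {s: True, o: True}


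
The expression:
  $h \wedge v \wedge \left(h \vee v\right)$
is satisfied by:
  {h: True, v: True}


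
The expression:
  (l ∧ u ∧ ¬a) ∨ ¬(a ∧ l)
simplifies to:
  ¬a ∨ ¬l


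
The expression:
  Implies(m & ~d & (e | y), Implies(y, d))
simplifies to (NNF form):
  d | ~m | ~y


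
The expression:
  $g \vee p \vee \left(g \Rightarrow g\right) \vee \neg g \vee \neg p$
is always true.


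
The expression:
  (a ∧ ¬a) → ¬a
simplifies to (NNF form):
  True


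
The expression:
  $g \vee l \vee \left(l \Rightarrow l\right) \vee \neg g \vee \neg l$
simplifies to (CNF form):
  $\text{True}$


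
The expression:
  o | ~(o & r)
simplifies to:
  True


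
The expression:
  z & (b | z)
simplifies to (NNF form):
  z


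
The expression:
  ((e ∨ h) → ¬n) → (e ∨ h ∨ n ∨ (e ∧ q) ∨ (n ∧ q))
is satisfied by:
  {n: True, e: True, h: True}
  {n: True, e: True, h: False}
  {n: True, h: True, e: False}
  {n: True, h: False, e: False}
  {e: True, h: True, n: False}
  {e: True, h: False, n: False}
  {h: True, e: False, n: False}


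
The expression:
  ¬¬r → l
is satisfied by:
  {l: True, r: False}
  {r: False, l: False}
  {r: True, l: True}


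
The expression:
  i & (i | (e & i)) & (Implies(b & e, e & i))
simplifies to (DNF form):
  i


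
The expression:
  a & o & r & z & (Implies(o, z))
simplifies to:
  a & o & r & z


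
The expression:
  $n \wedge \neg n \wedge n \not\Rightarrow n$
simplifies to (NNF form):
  $\text{False}$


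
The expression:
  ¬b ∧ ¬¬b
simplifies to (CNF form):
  False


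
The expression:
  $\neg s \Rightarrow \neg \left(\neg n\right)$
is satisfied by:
  {n: True, s: True}
  {n: True, s: False}
  {s: True, n: False}


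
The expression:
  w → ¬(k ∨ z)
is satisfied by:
  {z: False, w: False, k: False}
  {k: True, z: False, w: False}
  {z: True, k: False, w: False}
  {k: True, z: True, w: False}
  {w: True, k: False, z: False}


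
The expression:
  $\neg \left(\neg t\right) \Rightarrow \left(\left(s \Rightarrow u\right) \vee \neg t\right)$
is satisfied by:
  {u: True, s: False, t: False}
  {s: False, t: False, u: False}
  {t: True, u: True, s: False}
  {t: True, s: False, u: False}
  {u: True, s: True, t: False}
  {s: True, u: False, t: False}
  {t: True, s: True, u: True}


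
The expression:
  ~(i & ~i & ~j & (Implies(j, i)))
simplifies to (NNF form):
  True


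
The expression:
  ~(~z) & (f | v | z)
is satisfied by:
  {z: True}


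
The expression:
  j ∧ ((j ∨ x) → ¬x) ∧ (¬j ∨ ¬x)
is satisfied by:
  {j: True, x: False}


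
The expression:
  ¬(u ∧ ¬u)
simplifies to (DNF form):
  True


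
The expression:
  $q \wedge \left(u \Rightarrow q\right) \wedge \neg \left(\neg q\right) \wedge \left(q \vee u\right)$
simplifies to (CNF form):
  $q$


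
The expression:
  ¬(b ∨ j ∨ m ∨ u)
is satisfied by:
  {u: False, b: False, j: False, m: False}


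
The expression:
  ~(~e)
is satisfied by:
  {e: True}


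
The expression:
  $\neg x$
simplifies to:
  $\neg x$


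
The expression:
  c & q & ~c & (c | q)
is never true.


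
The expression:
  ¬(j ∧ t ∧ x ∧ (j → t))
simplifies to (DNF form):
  ¬j ∨ ¬t ∨ ¬x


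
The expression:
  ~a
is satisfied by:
  {a: False}


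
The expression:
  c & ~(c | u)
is never true.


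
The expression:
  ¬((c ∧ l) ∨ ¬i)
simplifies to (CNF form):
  i ∧ (¬c ∨ ¬l)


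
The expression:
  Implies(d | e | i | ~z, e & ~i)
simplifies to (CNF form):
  ~i & (e | z) & (e | ~d)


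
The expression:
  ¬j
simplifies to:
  ¬j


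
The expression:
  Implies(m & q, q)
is always true.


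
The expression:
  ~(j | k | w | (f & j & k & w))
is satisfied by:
  {j: False, w: False, k: False}


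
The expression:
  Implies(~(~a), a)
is always true.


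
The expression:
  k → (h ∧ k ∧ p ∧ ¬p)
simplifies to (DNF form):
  ¬k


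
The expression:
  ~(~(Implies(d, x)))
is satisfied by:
  {x: True, d: False}
  {d: False, x: False}
  {d: True, x: True}


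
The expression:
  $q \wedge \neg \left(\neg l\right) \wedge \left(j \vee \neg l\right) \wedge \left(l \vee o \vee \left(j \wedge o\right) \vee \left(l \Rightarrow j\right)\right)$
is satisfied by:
  {j: True, q: True, l: True}


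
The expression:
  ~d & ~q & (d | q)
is never true.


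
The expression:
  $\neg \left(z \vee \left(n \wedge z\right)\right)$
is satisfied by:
  {z: False}


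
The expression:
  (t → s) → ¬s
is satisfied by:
  {s: False}


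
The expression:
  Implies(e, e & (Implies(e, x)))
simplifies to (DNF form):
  x | ~e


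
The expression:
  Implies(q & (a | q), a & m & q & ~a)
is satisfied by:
  {q: False}


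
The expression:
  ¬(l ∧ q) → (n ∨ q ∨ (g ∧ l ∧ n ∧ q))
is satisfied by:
  {n: True, q: True}
  {n: True, q: False}
  {q: True, n: False}


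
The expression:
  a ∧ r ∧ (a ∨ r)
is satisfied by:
  {r: True, a: True}


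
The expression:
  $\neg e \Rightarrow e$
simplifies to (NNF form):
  $e$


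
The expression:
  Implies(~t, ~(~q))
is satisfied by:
  {t: True, q: True}
  {t: True, q: False}
  {q: True, t: False}


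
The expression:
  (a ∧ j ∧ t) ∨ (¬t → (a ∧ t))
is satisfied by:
  {t: True}


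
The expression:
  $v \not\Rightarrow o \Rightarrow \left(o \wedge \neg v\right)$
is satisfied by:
  {o: True, v: False}
  {v: False, o: False}
  {v: True, o: True}


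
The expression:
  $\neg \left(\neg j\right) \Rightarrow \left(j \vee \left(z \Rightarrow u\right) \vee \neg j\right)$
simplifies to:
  $\text{True}$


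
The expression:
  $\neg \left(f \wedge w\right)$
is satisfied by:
  {w: False, f: False}
  {f: True, w: False}
  {w: True, f: False}


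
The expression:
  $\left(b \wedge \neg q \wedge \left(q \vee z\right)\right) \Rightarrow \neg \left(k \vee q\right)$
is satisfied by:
  {q: True, k: False, z: False, b: False}
  {q: False, k: False, z: False, b: False}
  {b: True, q: True, k: False, z: False}
  {b: True, q: False, k: False, z: False}
  {q: True, z: True, b: False, k: False}
  {z: True, b: False, k: False, q: False}
  {b: True, z: True, q: True, k: False}
  {b: True, z: True, q: False, k: False}
  {q: True, k: True, b: False, z: False}
  {k: True, b: False, z: False, q: False}
  {q: True, b: True, k: True, z: False}
  {b: True, k: True, q: False, z: False}
  {q: True, z: True, k: True, b: False}
  {z: True, k: True, b: False, q: False}
  {b: True, z: True, k: True, q: True}


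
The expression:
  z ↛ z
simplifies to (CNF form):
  False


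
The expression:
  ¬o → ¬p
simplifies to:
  o ∨ ¬p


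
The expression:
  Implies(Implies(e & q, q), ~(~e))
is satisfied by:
  {e: True}


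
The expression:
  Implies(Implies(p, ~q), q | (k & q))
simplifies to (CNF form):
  q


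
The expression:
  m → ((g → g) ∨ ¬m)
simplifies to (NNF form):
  True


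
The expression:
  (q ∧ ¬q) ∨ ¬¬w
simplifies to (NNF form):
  w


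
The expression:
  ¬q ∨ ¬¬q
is always true.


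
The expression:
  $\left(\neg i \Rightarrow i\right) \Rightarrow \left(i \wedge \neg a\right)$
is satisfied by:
  {a: False, i: False}
  {i: True, a: False}
  {a: True, i: False}


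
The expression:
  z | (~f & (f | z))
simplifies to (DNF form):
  z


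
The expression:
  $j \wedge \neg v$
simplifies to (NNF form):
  $j \wedge \neg v$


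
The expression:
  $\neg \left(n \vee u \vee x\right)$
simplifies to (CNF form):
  $\neg n \wedge \neg u \wedge \neg x$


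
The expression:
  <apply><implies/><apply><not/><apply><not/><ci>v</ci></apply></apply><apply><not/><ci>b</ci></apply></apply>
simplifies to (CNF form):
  <apply><or/><apply><not/><ci>b</ci></apply><apply><not/><ci>v</ci></apply></apply>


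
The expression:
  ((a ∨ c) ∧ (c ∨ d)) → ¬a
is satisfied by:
  {c: False, a: False, d: False}
  {d: True, c: False, a: False}
  {c: True, d: False, a: False}
  {d: True, c: True, a: False}
  {a: True, d: False, c: False}


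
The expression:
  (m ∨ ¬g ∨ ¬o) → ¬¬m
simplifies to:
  m ∨ (g ∧ o)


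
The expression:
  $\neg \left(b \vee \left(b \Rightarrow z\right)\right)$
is never true.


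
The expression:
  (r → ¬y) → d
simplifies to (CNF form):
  (d ∨ r) ∧ (d ∨ y)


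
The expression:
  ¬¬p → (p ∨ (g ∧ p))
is always true.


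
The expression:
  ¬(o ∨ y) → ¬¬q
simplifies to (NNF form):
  o ∨ q ∨ y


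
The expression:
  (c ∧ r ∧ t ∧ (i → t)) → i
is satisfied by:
  {i: True, c: False, t: False, r: False}
  {i: False, c: False, t: False, r: False}
  {i: True, r: True, c: False, t: False}
  {r: True, i: False, c: False, t: False}
  {i: True, t: True, r: False, c: False}
  {t: True, r: False, c: False, i: False}
  {i: True, r: True, t: True, c: False}
  {r: True, t: True, i: False, c: False}
  {i: True, c: True, r: False, t: False}
  {c: True, r: False, t: False, i: False}
  {i: True, r: True, c: True, t: False}
  {r: True, c: True, i: False, t: False}
  {i: True, t: True, c: True, r: False}
  {t: True, c: True, r: False, i: False}
  {i: True, r: True, t: True, c: True}


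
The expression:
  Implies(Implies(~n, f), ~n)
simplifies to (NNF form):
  ~n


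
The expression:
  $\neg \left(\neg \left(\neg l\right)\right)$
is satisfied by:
  {l: False}


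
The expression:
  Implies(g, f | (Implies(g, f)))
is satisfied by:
  {f: True, g: False}
  {g: False, f: False}
  {g: True, f: True}


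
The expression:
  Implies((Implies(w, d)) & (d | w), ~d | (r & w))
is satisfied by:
  {r: True, w: True, d: False}
  {r: True, w: False, d: False}
  {w: True, r: False, d: False}
  {r: False, w: False, d: False}
  {r: True, d: True, w: True}


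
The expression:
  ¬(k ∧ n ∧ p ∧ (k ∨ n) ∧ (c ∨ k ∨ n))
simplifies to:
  ¬k ∨ ¬n ∨ ¬p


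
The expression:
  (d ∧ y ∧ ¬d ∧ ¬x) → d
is always true.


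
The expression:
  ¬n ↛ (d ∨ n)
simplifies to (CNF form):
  ¬d ∧ ¬n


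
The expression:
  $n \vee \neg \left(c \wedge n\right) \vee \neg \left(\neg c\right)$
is always true.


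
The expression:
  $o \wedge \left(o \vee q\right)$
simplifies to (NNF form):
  $o$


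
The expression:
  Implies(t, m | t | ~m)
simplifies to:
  True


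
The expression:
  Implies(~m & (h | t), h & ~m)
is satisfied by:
  {m: True, h: True, t: False}
  {m: True, h: False, t: False}
  {h: True, m: False, t: False}
  {m: False, h: False, t: False}
  {m: True, t: True, h: True}
  {m: True, t: True, h: False}
  {t: True, h: True, m: False}


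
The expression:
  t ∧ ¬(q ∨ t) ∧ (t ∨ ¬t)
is never true.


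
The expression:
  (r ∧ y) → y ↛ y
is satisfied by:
  {y: False, r: False}
  {r: True, y: False}
  {y: True, r: False}


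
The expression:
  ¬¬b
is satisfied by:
  {b: True}


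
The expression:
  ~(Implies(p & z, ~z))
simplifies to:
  p & z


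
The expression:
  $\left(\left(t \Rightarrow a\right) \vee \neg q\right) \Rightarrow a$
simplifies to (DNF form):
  $a \vee \left(q \wedge t\right)$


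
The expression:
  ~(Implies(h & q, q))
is never true.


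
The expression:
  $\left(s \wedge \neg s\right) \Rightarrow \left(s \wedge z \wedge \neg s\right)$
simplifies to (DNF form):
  $\text{True}$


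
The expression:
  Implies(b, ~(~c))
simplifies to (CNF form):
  c | ~b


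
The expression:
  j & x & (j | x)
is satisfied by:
  {j: True, x: True}


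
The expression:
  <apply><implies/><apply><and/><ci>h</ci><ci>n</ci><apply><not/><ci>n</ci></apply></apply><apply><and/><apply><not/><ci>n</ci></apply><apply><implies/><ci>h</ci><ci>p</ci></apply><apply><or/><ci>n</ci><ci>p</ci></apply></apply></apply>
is always true.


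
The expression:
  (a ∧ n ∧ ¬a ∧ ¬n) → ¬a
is always true.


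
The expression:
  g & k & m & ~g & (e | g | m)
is never true.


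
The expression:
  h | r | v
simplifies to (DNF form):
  h | r | v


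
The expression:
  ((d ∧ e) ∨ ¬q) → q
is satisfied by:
  {q: True}


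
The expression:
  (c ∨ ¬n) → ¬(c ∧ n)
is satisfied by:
  {c: False, n: False}
  {n: True, c: False}
  {c: True, n: False}


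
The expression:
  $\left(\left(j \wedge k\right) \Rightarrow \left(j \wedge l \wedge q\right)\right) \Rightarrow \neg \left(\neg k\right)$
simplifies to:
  $k$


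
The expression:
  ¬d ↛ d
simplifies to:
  True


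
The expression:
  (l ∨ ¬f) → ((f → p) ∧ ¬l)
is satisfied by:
  {l: False}


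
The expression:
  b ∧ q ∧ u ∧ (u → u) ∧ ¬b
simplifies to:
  False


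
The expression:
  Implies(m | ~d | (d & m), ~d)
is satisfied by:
  {m: False, d: False}
  {d: True, m: False}
  {m: True, d: False}


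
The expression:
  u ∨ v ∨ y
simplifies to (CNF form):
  u ∨ v ∨ y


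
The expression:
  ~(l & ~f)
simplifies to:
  f | ~l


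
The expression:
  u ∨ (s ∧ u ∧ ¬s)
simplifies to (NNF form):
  u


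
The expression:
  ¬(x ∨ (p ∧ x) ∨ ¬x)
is never true.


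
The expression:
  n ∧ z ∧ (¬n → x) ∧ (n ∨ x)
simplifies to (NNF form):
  n ∧ z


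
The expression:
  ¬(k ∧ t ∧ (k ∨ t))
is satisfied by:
  {k: False, t: False}
  {t: True, k: False}
  {k: True, t: False}


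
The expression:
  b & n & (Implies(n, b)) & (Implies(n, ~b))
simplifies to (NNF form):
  False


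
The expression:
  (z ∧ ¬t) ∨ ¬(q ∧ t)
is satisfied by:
  {t: False, q: False}
  {q: True, t: False}
  {t: True, q: False}


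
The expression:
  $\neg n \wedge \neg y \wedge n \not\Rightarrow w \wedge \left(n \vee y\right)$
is never true.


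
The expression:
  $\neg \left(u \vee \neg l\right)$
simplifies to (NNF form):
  $l \wedge \neg u$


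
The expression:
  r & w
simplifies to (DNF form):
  r & w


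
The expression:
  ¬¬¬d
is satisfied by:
  {d: False}


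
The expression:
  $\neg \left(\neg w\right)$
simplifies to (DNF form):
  $w$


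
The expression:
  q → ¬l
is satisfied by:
  {l: False, q: False}
  {q: True, l: False}
  {l: True, q: False}


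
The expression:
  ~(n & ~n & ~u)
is always true.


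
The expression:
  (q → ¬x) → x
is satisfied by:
  {x: True}


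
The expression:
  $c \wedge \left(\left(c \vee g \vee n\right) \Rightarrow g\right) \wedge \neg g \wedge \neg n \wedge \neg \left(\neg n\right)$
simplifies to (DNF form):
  $\text{False}$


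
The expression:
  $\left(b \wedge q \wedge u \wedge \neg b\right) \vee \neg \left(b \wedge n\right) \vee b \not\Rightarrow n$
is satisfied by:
  {n: False, b: False}
  {b: True, n: False}
  {n: True, b: False}


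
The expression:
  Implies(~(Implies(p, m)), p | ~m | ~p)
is always true.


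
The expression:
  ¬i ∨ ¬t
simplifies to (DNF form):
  ¬i ∨ ¬t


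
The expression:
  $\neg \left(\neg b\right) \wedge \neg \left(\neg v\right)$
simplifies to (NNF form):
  $b \wedge v$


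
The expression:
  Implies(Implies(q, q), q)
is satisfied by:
  {q: True}


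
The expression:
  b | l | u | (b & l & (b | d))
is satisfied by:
  {b: True, l: True, u: True}
  {b: True, l: True, u: False}
  {b: True, u: True, l: False}
  {b: True, u: False, l: False}
  {l: True, u: True, b: False}
  {l: True, u: False, b: False}
  {u: True, l: False, b: False}


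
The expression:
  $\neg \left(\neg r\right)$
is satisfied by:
  {r: True}


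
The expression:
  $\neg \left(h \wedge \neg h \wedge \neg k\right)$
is always true.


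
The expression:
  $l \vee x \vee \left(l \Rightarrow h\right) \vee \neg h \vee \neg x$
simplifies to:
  $\text{True}$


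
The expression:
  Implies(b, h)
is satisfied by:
  {h: True, b: False}
  {b: False, h: False}
  {b: True, h: True}


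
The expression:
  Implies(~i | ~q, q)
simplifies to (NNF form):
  q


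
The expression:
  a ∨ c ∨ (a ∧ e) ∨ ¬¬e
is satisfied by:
  {a: True, e: True, c: True}
  {a: True, e: True, c: False}
  {a: True, c: True, e: False}
  {a: True, c: False, e: False}
  {e: True, c: True, a: False}
  {e: True, c: False, a: False}
  {c: True, e: False, a: False}


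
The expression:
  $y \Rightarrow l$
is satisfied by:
  {l: True, y: False}
  {y: False, l: False}
  {y: True, l: True}


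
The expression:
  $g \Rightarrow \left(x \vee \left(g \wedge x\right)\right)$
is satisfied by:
  {x: True, g: False}
  {g: False, x: False}
  {g: True, x: True}


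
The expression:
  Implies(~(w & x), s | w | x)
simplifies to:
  s | w | x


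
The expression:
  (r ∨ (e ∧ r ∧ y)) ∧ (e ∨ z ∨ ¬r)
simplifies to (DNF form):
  (e ∧ r) ∨ (r ∧ z)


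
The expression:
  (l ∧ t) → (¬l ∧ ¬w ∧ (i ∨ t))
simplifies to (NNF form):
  ¬l ∨ ¬t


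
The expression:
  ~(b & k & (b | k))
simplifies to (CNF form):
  ~b | ~k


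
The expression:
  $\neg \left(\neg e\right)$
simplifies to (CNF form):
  $e$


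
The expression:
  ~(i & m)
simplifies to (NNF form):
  ~i | ~m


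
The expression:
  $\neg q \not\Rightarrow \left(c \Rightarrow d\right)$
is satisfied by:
  {c: True, q: False, d: False}


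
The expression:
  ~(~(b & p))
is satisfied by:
  {p: True, b: True}


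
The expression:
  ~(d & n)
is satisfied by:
  {d: False, n: False}
  {n: True, d: False}
  {d: True, n: False}


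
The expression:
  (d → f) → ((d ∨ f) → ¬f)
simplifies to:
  ¬f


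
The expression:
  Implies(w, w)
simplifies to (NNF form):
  True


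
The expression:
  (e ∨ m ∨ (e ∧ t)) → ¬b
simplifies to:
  (¬e ∧ ¬m) ∨ ¬b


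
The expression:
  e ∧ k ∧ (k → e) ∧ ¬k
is never true.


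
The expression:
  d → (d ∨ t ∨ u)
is always true.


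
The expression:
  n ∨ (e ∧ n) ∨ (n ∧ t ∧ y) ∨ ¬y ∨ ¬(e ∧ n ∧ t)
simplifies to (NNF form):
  True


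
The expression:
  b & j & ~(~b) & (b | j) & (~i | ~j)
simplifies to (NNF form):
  b & j & ~i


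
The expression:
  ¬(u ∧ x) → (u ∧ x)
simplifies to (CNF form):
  u ∧ x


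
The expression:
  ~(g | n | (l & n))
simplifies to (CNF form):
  ~g & ~n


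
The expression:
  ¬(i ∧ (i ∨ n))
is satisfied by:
  {i: False}


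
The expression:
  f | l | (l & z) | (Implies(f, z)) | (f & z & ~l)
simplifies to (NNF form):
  True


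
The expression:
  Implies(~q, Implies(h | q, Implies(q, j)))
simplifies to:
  True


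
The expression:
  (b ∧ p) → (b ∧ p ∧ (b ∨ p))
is always true.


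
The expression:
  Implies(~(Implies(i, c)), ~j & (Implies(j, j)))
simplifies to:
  c | ~i | ~j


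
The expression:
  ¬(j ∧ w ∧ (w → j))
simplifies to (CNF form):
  ¬j ∨ ¬w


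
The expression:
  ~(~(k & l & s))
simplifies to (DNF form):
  k & l & s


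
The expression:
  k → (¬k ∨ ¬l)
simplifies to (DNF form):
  ¬k ∨ ¬l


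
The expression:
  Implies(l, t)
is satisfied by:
  {t: True, l: False}
  {l: False, t: False}
  {l: True, t: True}


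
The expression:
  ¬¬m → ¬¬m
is always true.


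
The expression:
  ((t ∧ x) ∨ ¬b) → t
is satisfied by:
  {b: True, t: True}
  {b: True, t: False}
  {t: True, b: False}


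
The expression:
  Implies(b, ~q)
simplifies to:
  ~b | ~q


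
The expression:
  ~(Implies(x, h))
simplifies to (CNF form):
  x & ~h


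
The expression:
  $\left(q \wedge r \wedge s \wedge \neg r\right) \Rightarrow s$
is always true.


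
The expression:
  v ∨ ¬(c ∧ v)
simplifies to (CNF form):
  True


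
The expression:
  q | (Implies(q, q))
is always true.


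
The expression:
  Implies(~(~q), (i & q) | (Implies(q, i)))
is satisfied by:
  {i: True, q: False}
  {q: False, i: False}
  {q: True, i: True}


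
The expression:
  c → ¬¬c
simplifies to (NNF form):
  True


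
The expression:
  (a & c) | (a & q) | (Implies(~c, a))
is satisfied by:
  {a: True, c: True}
  {a: True, c: False}
  {c: True, a: False}


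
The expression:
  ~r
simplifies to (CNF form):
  ~r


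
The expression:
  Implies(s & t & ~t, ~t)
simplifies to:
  True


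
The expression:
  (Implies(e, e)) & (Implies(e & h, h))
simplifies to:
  True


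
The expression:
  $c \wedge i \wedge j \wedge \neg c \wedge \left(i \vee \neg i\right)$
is never true.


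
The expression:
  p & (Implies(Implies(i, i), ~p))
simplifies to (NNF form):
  False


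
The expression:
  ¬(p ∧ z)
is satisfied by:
  {p: False, z: False}
  {z: True, p: False}
  {p: True, z: False}


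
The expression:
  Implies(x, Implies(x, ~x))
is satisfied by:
  {x: False}


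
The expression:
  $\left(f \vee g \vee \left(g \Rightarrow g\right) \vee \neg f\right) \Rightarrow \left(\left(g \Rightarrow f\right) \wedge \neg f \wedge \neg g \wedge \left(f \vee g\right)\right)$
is never true.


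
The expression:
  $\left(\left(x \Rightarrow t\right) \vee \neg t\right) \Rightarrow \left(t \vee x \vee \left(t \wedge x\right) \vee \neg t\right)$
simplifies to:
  $\text{True}$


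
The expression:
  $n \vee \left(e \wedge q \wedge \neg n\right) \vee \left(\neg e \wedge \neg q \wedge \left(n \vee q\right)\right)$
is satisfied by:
  {n: True, e: True, q: True}
  {n: True, e: True, q: False}
  {n: True, q: True, e: False}
  {n: True, q: False, e: False}
  {e: True, q: True, n: False}


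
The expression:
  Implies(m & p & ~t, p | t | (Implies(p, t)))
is always true.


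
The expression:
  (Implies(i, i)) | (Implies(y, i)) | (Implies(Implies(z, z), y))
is always true.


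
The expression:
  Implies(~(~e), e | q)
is always true.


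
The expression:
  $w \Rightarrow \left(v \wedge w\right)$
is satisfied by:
  {v: True, w: False}
  {w: False, v: False}
  {w: True, v: True}


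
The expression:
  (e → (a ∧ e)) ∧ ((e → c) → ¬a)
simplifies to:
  (a ∨ ¬e) ∧ (e ∨ ¬a) ∧ (¬c ∨ ¬e)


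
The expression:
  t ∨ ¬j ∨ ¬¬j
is always true.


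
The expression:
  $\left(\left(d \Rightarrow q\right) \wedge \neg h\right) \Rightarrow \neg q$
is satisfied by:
  {h: True, q: False}
  {q: False, h: False}
  {q: True, h: True}


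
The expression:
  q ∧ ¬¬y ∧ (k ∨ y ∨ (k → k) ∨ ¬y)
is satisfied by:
  {y: True, q: True}


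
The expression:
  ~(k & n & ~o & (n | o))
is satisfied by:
  {o: True, k: False, n: False}
  {k: False, n: False, o: False}
  {n: True, o: True, k: False}
  {n: True, k: False, o: False}
  {o: True, k: True, n: False}
  {k: True, o: False, n: False}
  {n: True, k: True, o: True}


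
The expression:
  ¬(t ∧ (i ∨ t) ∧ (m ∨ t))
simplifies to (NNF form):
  ¬t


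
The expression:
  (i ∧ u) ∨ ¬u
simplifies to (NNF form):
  i ∨ ¬u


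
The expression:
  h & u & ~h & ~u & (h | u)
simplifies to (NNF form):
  False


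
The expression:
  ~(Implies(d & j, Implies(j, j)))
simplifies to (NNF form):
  False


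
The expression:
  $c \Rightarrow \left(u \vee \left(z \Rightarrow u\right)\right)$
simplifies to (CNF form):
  $u \vee \neg c \vee \neg z$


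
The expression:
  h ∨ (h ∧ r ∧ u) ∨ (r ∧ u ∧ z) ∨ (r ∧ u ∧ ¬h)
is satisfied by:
  {u: True, h: True, r: True}
  {u: True, h: True, r: False}
  {h: True, r: True, u: False}
  {h: True, r: False, u: False}
  {u: True, r: True, h: False}


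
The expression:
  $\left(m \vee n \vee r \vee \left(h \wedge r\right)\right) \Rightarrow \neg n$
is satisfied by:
  {n: False}


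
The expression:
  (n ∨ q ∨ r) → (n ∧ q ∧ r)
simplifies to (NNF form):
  (n ∨ ¬r) ∧ (q ∨ ¬n) ∧ (r ∨ ¬q)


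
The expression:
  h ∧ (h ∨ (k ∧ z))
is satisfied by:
  {h: True}


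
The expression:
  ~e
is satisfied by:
  {e: False}


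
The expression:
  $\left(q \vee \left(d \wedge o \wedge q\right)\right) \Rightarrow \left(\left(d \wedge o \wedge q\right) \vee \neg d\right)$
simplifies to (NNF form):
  $o \vee \neg d \vee \neg q$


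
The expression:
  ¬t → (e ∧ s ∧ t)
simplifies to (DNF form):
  t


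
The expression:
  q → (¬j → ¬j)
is always true.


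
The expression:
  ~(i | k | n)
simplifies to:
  ~i & ~k & ~n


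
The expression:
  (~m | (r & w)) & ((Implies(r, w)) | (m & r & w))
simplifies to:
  (r & w) | (~m & ~r)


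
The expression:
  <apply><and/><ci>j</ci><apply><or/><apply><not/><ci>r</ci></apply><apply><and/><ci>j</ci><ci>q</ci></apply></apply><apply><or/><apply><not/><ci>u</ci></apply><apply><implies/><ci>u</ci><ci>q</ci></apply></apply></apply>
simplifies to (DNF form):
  <apply><or/><apply><and/><ci>j</ci><ci>q</ci></apply><apply><and/><ci>j</ci><ci>q</ci><apply><not/><ci>r</ci></apply></apply><apply><and/><ci>j</ci><ci>q</ci><apply><not/><ci>u</ci></apply></apply><apply><and/><ci>j</ci><apply><not/><ci>r</ci></apply><apply><not/><ci>u</ci></apply></apply></apply>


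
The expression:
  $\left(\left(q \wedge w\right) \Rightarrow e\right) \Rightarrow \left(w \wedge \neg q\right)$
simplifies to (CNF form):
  $w \wedge \left(\neg e \vee \neg q\right)$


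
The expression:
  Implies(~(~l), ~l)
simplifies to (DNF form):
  ~l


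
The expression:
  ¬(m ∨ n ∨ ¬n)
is never true.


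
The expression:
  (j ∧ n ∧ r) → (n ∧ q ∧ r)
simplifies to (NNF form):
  q ∨ ¬j ∨ ¬n ∨ ¬r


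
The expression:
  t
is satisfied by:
  {t: True}


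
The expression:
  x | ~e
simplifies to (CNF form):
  x | ~e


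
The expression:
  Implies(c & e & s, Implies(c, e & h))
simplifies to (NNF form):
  h | ~c | ~e | ~s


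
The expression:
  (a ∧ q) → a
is always true.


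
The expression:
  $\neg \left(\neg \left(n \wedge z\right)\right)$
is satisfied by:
  {z: True, n: True}


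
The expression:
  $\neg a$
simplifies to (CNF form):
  $\neg a$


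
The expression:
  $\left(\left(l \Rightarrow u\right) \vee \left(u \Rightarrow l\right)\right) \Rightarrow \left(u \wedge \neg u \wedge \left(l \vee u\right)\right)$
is never true.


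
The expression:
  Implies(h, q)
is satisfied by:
  {q: True, h: False}
  {h: False, q: False}
  {h: True, q: True}


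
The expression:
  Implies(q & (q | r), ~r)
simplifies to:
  ~q | ~r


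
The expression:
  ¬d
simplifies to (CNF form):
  ¬d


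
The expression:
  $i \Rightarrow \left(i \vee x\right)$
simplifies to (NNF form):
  $\text{True}$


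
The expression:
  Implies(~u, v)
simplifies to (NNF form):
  u | v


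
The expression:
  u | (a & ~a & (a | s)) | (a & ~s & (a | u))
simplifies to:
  u | (a & ~s)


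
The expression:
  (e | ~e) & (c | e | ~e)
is always true.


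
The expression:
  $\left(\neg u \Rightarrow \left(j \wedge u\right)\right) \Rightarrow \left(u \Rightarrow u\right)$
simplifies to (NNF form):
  $\text{True}$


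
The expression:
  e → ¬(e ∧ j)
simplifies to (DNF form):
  ¬e ∨ ¬j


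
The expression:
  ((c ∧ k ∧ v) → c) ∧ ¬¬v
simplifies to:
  v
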